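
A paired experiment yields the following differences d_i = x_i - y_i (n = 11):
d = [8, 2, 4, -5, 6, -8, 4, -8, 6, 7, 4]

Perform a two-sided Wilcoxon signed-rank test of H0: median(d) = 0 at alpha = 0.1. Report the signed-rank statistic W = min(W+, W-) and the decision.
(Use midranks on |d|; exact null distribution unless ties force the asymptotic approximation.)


Step 1: Drop any zero differences (none here) and take |d_i|.
|d| = [8, 2, 4, 5, 6, 8, 4, 8, 6, 7, 4]
Step 2: Midrank |d_i| (ties get averaged ranks).
ranks: |8|->10, |2|->1, |4|->3, |5|->5, |6|->6.5, |8|->10, |4|->3, |8|->10, |6|->6.5, |7|->8, |4|->3
Step 3: Attach original signs; sum ranks with positive sign and with negative sign.
W+ = 10 + 1 + 3 + 6.5 + 3 + 6.5 + 8 + 3 = 41
W- = 5 + 10 + 10 = 25
(Check: W+ + W- = 66 should equal n(n+1)/2 = 66.)
Step 4: Test statistic W = min(W+, W-) = 25.
Step 5: Ties in |d|, so use the tie-corrected normal approximation.
        E[W] = n(n+1)/4 = 11*12/4 = 33.
        Tie groups: |d|=4 (t=3), |d|=6 (t=2), |d|=8 (t=3); sum(t^3 - t) = 54.
        Var[W] = n(n+1)(2n+1)/24 - sum(t^3-t)/48 = 3036/24 - 54/48 = 125.375.
        z = (W - E[W]) / sqrt(Var[W]) = (25 - 33) / 11.1971 = -0.7145.
        Two-sided p = 2*Phi(z) = 0.474936.
Step 6: alpha = 0.1. fail to reject H0.

W+ = 41, W- = 25, W = min = 25, p = 0.474936, fail to reject H0.


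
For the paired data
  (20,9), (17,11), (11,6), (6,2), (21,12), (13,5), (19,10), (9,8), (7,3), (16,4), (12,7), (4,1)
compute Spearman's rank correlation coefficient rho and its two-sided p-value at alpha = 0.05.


Step 1: Rank x and y separately (midranks; no ties here).
rank(x): 20->11, 17->9, 11->5, 6->2, 21->12, 13->7, 19->10, 9->4, 7->3, 16->8, 12->6, 4->1
rank(y): 9->9, 11->11, 6->6, 2->2, 12->12, 5->5, 10->10, 8->8, 3->3, 4->4, 7->7, 1->1
Step 2: d_i = R_x(i) - R_y(i); compute d_i^2.
  (11-9)^2=4, (9-11)^2=4, (5-6)^2=1, (2-2)^2=0, (12-12)^2=0, (7-5)^2=4, (10-10)^2=0, (4-8)^2=16, (3-3)^2=0, (8-4)^2=16, (6-7)^2=1, (1-1)^2=0
sum(d^2) = 46.
Step 3: rho = 1 - 6*46 / (12*(12^2 - 1)) = 1 - 276/1716 = 0.839161.
Step 4: Under H0, t = rho * sqrt((n-2)/(1-rho^2)) = 4.8791 ~ t(10).
Step 5: Two-sided p-value from the t-distribution with 10 df = 0.000643.
Step 6: alpha = 0.05. reject H0.

rho = 0.8392, p = 0.000643, reject H0 at alpha = 0.05.


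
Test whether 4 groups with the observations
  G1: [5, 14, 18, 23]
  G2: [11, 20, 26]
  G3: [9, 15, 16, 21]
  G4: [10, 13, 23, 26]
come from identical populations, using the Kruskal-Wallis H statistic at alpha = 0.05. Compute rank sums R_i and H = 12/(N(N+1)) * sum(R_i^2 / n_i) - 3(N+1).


Step 1: Combine all N = 15 observations and assign midranks.
sorted (value, group, rank): (5,G1,1), (9,G3,2), (10,G4,3), (11,G2,4), (13,G4,5), (14,G1,6), (15,G3,7), (16,G3,8), (18,G1,9), (20,G2,10), (21,G3,11), (23,G1,12.5), (23,G4,12.5), (26,G2,14.5), (26,G4,14.5)
Step 2: Sum ranks within each group.
R_1 = 28.5 (n_1 = 4)
R_2 = 28.5 (n_2 = 3)
R_3 = 28 (n_3 = 4)
R_4 = 35 (n_4 = 4)
Step 3: H = 12/(N(N+1)) * sum(R_i^2/n_i) - 3(N+1)
     = 12/(15*16) * (28.5^2/4 + 28.5^2/3 + 28^2/4 + 35^2/4) - 3*16
     = 0.050000 * 976.062 - 48
     = 0.803125.
Step 4: Ties present; correction factor C = 1 - 12/(15^3 - 15) = 0.996429. Corrected H = 0.803125 / 0.996429 = 0.806004.
Step 5: Under H0, H ~ chi^2(3); p-value = 0.848031.
Step 6: alpha = 0.05. fail to reject H0.

H = 0.8060, df = 3, p = 0.848031, fail to reject H0.


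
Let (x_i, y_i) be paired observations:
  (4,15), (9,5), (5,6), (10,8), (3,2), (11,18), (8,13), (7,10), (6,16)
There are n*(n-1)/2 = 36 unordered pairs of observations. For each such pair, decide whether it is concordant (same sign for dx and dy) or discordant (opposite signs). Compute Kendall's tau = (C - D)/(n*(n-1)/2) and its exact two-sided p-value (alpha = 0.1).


Step 1: Enumerate the 36 unordered pairs (i,j) with i<j and classify each by sign(x_j-x_i) * sign(y_j-y_i).
  (1,2):dx=+5,dy=-10->D; (1,3):dx=+1,dy=-9->D; (1,4):dx=+6,dy=-7->D; (1,5):dx=-1,dy=-13->C
  (1,6):dx=+7,dy=+3->C; (1,7):dx=+4,dy=-2->D; (1,8):dx=+3,dy=-5->D; (1,9):dx=+2,dy=+1->C
  (2,3):dx=-4,dy=+1->D; (2,4):dx=+1,dy=+3->C; (2,5):dx=-6,dy=-3->C; (2,6):dx=+2,dy=+13->C
  (2,7):dx=-1,dy=+8->D; (2,8):dx=-2,dy=+5->D; (2,9):dx=-3,dy=+11->D; (3,4):dx=+5,dy=+2->C
  (3,5):dx=-2,dy=-4->C; (3,6):dx=+6,dy=+12->C; (3,7):dx=+3,dy=+7->C; (3,8):dx=+2,dy=+4->C
  (3,9):dx=+1,dy=+10->C; (4,5):dx=-7,dy=-6->C; (4,6):dx=+1,dy=+10->C; (4,7):dx=-2,dy=+5->D
  (4,8):dx=-3,dy=+2->D; (4,9):dx=-4,dy=+8->D; (5,6):dx=+8,dy=+16->C; (5,7):dx=+5,dy=+11->C
  (5,8):dx=+4,dy=+8->C; (5,9):dx=+3,dy=+14->C; (6,7):dx=-3,dy=-5->C; (6,8):dx=-4,dy=-8->C
  (6,9):dx=-5,dy=-2->C; (7,8):dx=-1,dy=-3->C; (7,9):dx=-2,dy=+3->D; (8,9):dx=-1,dy=+6->D
Step 2: C = 22, D = 14, total pairs = 36.
Step 3: tau = (C - D)/(n(n-1)/2) = (22 - 14)/36 = 0.222222.
Step 4: Exact two-sided p-value (enumerate n! = 362880 permutations of y under H0): p = 0.476709.
Step 5: alpha = 0.1. fail to reject H0.

tau_b = 0.2222 (C=22, D=14), p = 0.476709, fail to reject H0.


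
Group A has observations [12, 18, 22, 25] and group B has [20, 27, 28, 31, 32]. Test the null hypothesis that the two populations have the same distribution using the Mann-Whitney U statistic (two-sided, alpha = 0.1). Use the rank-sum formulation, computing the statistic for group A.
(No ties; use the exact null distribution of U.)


Step 1: Combine and sort all 9 observations; assign midranks.
sorted (value, group): (12,X), (18,X), (20,Y), (22,X), (25,X), (27,Y), (28,Y), (31,Y), (32,Y)
ranks: 12->1, 18->2, 20->3, 22->4, 25->5, 27->6, 28->7, 31->8, 32->9
Step 2: Rank sum for X: R1 = 1 + 2 + 4 + 5 = 12.
Step 3: U_X = R1 - n1(n1+1)/2 = 12 - 4*5/2 = 12 - 10 = 2.
       U_Y = n1*n2 - U_X = 20 - 2 = 18.
Step 4: No ties, so the exact null distribution of U (based on enumerating the C(9,4) = 126 equally likely rank assignments) gives the two-sided p-value.
Step 5: p-value = 0.063492; compare to alpha = 0.1. reject H0.

U_X = 2, p = 0.063492, reject H0 at alpha = 0.1.


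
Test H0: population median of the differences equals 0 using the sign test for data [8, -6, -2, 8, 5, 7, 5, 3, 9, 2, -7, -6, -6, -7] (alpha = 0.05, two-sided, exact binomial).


Step 1: Discard zero differences. Original n = 14; n_eff = number of nonzero differences = 14.
Nonzero differences (with sign): +8, -6, -2, +8, +5, +7, +5, +3, +9, +2, -7, -6, -6, -7
Step 2: Count signs: positive = 8, negative = 6.
Step 3: Under H0: P(positive) = 0.5, so the number of positives S ~ Bin(14, 0.5).
Step 4: Two-sided exact p-value = sum of Bin(14,0.5) probabilities at or below the observed probability = 0.790527.
Step 5: alpha = 0.05. fail to reject H0.

n_eff = 14, pos = 8, neg = 6, p = 0.790527, fail to reject H0.


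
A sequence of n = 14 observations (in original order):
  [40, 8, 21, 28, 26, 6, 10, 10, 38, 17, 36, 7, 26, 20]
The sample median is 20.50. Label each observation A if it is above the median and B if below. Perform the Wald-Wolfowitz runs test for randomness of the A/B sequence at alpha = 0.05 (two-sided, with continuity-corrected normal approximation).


Step 1: Compute median = 20.50; label A = above, B = below.
Labels in order: ABAAABBBABABAB  (n_A = 7, n_B = 7)
Step 2: Count runs R = 10.
Step 3: Under H0 (random ordering), E[R] = 2*n_A*n_B/(n_A+n_B) + 1 = 2*7*7/14 + 1 = 8.0000.
        Var[R] = 2*n_A*n_B*(2*n_A*n_B - n_A - n_B) / ((n_A+n_B)^2 * (n_A+n_B-1)) = 8232/2548 = 3.2308.
        SD[R] = 1.7974.
Step 4: Continuity-corrected z = (R - 0.5 - E[R]) / SD[R] = (10 - 0.5 - 8.0000) / 1.7974 = 0.8345.
Step 5: Two-sided p-value via normal approximation = 2*(1 - Phi(|z|)) = 0.403986.
Step 6: alpha = 0.05. fail to reject H0.

R = 10, z = 0.8345, p = 0.403986, fail to reject H0.


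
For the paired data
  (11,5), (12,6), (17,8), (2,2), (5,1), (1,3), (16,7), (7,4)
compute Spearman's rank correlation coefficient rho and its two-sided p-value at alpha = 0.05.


Step 1: Rank x and y separately (midranks; no ties here).
rank(x): 11->5, 12->6, 17->8, 2->2, 5->3, 1->1, 16->7, 7->4
rank(y): 5->5, 6->6, 8->8, 2->2, 1->1, 3->3, 7->7, 4->4
Step 2: d_i = R_x(i) - R_y(i); compute d_i^2.
  (5-5)^2=0, (6-6)^2=0, (8-8)^2=0, (2-2)^2=0, (3-1)^2=4, (1-3)^2=4, (7-7)^2=0, (4-4)^2=0
sum(d^2) = 8.
Step 3: rho = 1 - 6*8 / (8*(8^2 - 1)) = 1 - 48/504 = 0.904762.
Step 4: Under H0, t = rho * sqrt((n-2)/(1-rho^2)) = 5.2034 ~ t(6).
Step 5: Two-sided p-value from the t-distribution with 6 df = 0.002008.
Step 6: alpha = 0.05. reject H0.

rho = 0.9048, p = 0.002008, reject H0 at alpha = 0.05.


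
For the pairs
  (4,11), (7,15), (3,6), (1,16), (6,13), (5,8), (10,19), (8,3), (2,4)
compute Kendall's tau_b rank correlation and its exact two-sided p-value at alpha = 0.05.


Step 1: Enumerate the 36 unordered pairs (i,j) with i<j and classify each by sign(x_j-x_i) * sign(y_j-y_i).
  (1,2):dx=+3,dy=+4->C; (1,3):dx=-1,dy=-5->C; (1,4):dx=-3,dy=+5->D; (1,5):dx=+2,dy=+2->C
  (1,6):dx=+1,dy=-3->D; (1,7):dx=+6,dy=+8->C; (1,8):dx=+4,dy=-8->D; (1,9):dx=-2,dy=-7->C
  (2,3):dx=-4,dy=-9->C; (2,4):dx=-6,dy=+1->D; (2,5):dx=-1,dy=-2->C; (2,6):dx=-2,dy=-7->C
  (2,7):dx=+3,dy=+4->C; (2,8):dx=+1,dy=-12->D; (2,9):dx=-5,dy=-11->C; (3,4):dx=-2,dy=+10->D
  (3,5):dx=+3,dy=+7->C; (3,6):dx=+2,dy=+2->C; (3,7):dx=+7,dy=+13->C; (3,8):dx=+5,dy=-3->D
  (3,9):dx=-1,dy=-2->C; (4,5):dx=+5,dy=-3->D; (4,6):dx=+4,dy=-8->D; (4,7):dx=+9,dy=+3->C
  (4,8):dx=+7,dy=-13->D; (4,9):dx=+1,dy=-12->D; (5,6):dx=-1,dy=-5->C; (5,7):dx=+4,dy=+6->C
  (5,8):dx=+2,dy=-10->D; (5,9):dx=-4,dy=-9->C; (6,7):dx=+5,dy=+11->C; (6,8):dx=+3,dy=-5->D
  (6,9):dx=-3,dy=-4->C; (7,8):dx=-2,dy=-16->C; (7,9):dx=-8,dy=-15->C; (8,9):dx=-6,dy=+1->D
Step 2: C = 22, D = 14, total pairs = 36.
Step 3: tau = (C - D)/(n(n-1)/2) = (22 - 14)/36 = 0.222222.
Step 4: Exact two-sided p-value (enumerate n! = 362880 permutations of y under H0): p = 0.476709.
Step 5: alpha = 0.05. fail to reject H0.

tau_b = 0.2222 (C=22, D=14), p = 0.476709, fail to reject H0.


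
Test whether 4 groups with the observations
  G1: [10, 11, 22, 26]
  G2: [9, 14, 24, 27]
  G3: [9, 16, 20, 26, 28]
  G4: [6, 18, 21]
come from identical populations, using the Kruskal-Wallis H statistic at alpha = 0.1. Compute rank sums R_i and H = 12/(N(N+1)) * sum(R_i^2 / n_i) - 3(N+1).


Step 1: Combine all N = 16 observations and assign midranks.
sorted (value, group, rank): (6,G4,1), (9,G2,2.5), (9,G3,2.5), (10,G1,4), (11,G1,5), (14,G2,6), (16,G3,7), (18,G4,8), (20,G3,9), (21,G4,10), (22,G1,11), (24,G2,12), (26,G1,13.5), (26,G3,13.5), (27,G2,15), (28,G3,16)
Step 2: Sum ranks within each group.
R_1 = 33.5 (n_1 = 4)
R_2 = 35.5 (n_2 = 4)
R_3 = 48 (n_3 = 5)
R_4 = 19 (n_4 = 3)
Step 3: H = 12/(N(N+1)) * sum(R_i^2/n_i) - 3(N+1)
     = 12/(16*17) * (33.5^2/4 + 35.5^2/4 + 48^2/5 + 19^2/3) - 3*17
     = 0.044118 * 1176.76 - 51
     = 0.915809.
Step 4: Ties present; correction factor C = 1 - 12/(16^3 - 16) = 0.997059. Corrected H = 0.915809 / 0.997059 = 0.918510.
Step 5: Under H0, H ~ chi^2(3); p-value = 0.820959.
Step 6: alpha = 0.1. fail to reject H0.

H = 0.9185, df = 3, p = 0.820959, fail to reject H0.


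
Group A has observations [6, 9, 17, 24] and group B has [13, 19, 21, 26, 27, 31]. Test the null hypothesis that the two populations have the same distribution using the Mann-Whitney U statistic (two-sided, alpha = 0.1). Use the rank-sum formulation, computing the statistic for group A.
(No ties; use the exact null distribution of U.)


Step 1: Combine and sort all 10 observations; assign midranks.
sorted (value, group): (6,X), (9,X), (13,Y), (17,X), (19,Y), (21,Y), (24,X), (26,Y), (27,Y), (31,Y)
ranks: 6->1, 9->2, 13->3, 17->4, 19->5, 21->6, 24->7, 26->8, 27->9, 31->10
Step 2: Rank sum for X: R1 = 1 + 2 + 4 + 7 = 14.
Step 3: U_X = R1 - n1(n1+1)/2 = 14 - 4*5/2 = 14 - 10 = 4.
       U_Y = n1*n2 - U_X = 24 - 4 = 20.
Step 4: No ties, so the exact null distribution of U (based on enumerating the C(10,4) = 210 equally likely rank assignments) gives the two-sided p-value.
Step 5: p-value = 0.114286; compare to alpha = 0.1. fail to reject H0.

U_X = 4, p = 0.114286, fail to reject H0 at alpha = 0.1.


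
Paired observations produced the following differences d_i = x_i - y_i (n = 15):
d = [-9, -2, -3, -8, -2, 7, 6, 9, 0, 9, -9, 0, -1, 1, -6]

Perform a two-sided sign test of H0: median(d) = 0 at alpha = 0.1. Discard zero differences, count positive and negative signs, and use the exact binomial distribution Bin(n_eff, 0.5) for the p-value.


Step 1: Discard zero differences. Original n = 15; n_eff = number of nonzero differences = 13.
Nonzero differences (with sign): -9, -2, -3, -8, -2, +7, +6, +9, +9, -9, -1, +1, -6
Step 2: Count signs: positive = 5, negative = 8.
Step 3: Under H0: P(positive) = 0.5, so the number of positives S ~ Bin(13, 0.5).
Step 4: Two-sided exact p-value = sum of Bin(13,0.5) probabilities at or below the observed probability = 0.581055.
Step 5: alpha = 0.1. fail to reject H0.

n_eff = 13, pos = 5, neg = 8, p = 0.581055, fail to reject H0.


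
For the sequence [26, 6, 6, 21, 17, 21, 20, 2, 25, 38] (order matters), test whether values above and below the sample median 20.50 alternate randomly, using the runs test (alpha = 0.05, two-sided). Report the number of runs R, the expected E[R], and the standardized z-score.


Step 1: Compute median = 20.50; label A = above, B = below.
Labels in order: ABBABABBAA  (n_A = 5, n_B = 5)
Step 2: Count runs R = 7.
Step 3: Under H0 (random ordering), E[R] = 2*n_A*n_B/(n_A+n_B) + 1 = 2*5*5/10 + 1 = 6.0000.
        Var[R] = 2*n_A*n_B*(2*n_A*n_B - n_A - n_B) / ((n_A+n_B)^2 * (n_A+n_B-1)) = 2000/900 = 2.2222.
        SD[R] = 1.4907.
Step 4: Continuity-corrected z = (R - 0.5 - E[R]) / SD[R] = (7 - 0.5 - 6.0000) / 1.4907 = 0.3354.
Step 5: Two-sided p-value via normal approximation = 2*(1 - Phi(|z|)) = 0.737316.
Step 6: alpha = 0.05. fail to reject H0.

R = 7, z = 0.3354, p = 0.737316, fail to reject H0.


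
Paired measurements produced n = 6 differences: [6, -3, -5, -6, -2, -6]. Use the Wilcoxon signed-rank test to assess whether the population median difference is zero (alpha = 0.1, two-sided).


Step 1: Drop any zero differences (none here) and take |d_i|.
|d| = [6, 3, 5, 6, 2, 6]
Step 2: Midrank |d_i| (ties get averaged ranks).
ranks: |6|->5, |3|->2, |5|->3, |6|->5, |2|->1, |6|->5
Step 3: Attach original signs; sum ranks with positive sign and with negative sign.
W+ = 5 = 5
W- = 2 + 3 + 5 + 1 + 5 = 16
(Check: W+ + W- = 21 should equal n(n+1)/2 = 21.)
Step 4: Test statistic W = min(W+, W-) = 5.
Step 5: Ties in |d|, so use the tie-corrected normal approximation.
        E[W] = n(n+1)/4 = 6*7/4 = 10.5.
        Tie groups: |d|=6 (t=3); sum(t^3 - t) = 24.
        Var[W] = n(n+1)(2n+1)/24 - sum(t^3-t)/48 = 546/24 - 24/48 = 22.25.
        z = (W - E[W]) / sqrt(Var[W]) = (5 - 10.5) / 4.7170 = -1.1660.
        Two-sided p = 2*Phi(z) = 0.243615.
Step 6: alpha = 0.1. fail to reject H0.

W+ = 5, W- = 16, W = min = 5, p = 0.243615, fail to reject H0.


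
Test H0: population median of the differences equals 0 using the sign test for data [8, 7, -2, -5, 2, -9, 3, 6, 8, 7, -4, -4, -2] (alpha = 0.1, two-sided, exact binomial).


Step 1: Discard zero differences. Original n = 13; n_eff = number of nonzero differences = 13.
Nonzero differences (with sign): +8, +7, -2, -5, +2, -9, +3, +6, +8, +7, -4, -4, -2
Step 2: Count signs: positive = 7, negative = 6.
Step 3: Under H0: P(positive) = 0.5, so the number of positives S ~ Bin(13, 0.5).
Step 4: Two-sided exact p-value = sum of Bin(13,0.5) probabilities at or below the observed probability = 1.000000.
Step 5: alpha = 0.1. fail to reject H0.

n_eff = 13, pos = 7, neg = 6, p = 1.000000, fail to reject H0.


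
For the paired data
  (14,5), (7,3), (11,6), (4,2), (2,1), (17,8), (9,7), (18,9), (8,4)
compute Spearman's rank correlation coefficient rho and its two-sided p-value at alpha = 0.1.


Step 1: Rank x and y separately (midranks; no ties here).
rank(x): 14->7, 7->3, 11->6, 4->2, 2->1, 17->8, 9->5, 18->9, 8->4
rank(y): 5->5, 3->3, 6->6, 2->2, 1->1, 8->8, 7->7, 9->9, 4->4
Step 2: d_i = R_x(i) - R_y(i); compute d_i^2.
  (7-5)^2=4, (3-3)^2=0, (6-6)^2=0, (2-2)^2=0, (1-1)^2=0, (8-8)^2=0, (5-7)^2=4, (9-9)^2=0, (4-4)^2=0
sum(d^2) = 8.
Step 3: rho = 1 - 6*8 / (9*(9^2 - 1)) = 1 - 48/720 = 0.933333.
Step 4: Under H0, t = rho * sqrt((n-2)/(1-rho^2)) = 6.8783 ~ t(7).
Step 5: Two-sided p-value from the t-distribution with 7 df = 0.000236.
Step 6: alpha = 0.1. reject H0.

rho = 0.9333, p = 0.000236, reject H0 at alpha = 0.1.


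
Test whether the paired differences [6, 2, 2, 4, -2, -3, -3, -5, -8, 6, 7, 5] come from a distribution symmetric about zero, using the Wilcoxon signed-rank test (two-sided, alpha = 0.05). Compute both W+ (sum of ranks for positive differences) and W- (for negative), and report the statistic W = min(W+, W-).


Step 1: Drop any zero differences (none here) and take |d_i|.
|d| = [6, 2, 2, 4, 2, 3, 3, 5, 8, 6, 7, 5]
Step 2: Midrank |d_i| (ties get averaged ranks).
ranks: |6|->9.5, |2|->2, |2|->2, |4|->6, |2|->2, |3|->4.5, |3|->4.5, |5|->7.5, |8|->12, |6|->9.5, |7|->11, |5|->7.5
Step 3: Attach original signs; sum ranks with positive sign and with negative sign.
W+ = 9.5 + 2 + 2 + 6 + 9.5 + 11 + 7.5 = 47.5
W- = 2 + 4.5 + 4.5 + 7.5 + 12 = 30.5
(Check: W+ + W- = 78 should equal n(n+1)/2 = 78.)
Step 4: Test statistic W = min(W+, W-) = 30.5.
Step 5: Ties in |d|, so use the tie-corrected normal approximation.
        E[W] = n(n+1)/4 = 12*13/4 = 39.
        Tie groups: |d|=2 (t=3), |d|=3 (t=2), |d|=5 (t=2), |d|=6 (t=2); sum(t^3 - t) = 42.
        Var[W] = n(n+1)(2n+1)/24 - sum(t^3-t)/48 = 3900/24 - 42/48 = 161.625.
        z = (W - E[W]) / sqrt(Var[W]) = (30.5 - 39) / 12.7132 = -0.6686.
        Two-sided p = 2*Phi(z) = 0.503752.
Step 6: alpha = 0.05. fail to reject H0.

W+ = 47.5, W- = 30.5, W = min = 30.5, p = 0.503752, fail to reject H0.


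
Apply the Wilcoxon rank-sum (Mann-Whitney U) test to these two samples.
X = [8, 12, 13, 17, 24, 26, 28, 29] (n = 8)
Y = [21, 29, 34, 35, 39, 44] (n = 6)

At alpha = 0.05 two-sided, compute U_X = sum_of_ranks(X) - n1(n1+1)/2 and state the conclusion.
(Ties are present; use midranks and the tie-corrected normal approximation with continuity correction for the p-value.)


Step 1: Combine and sort all 14 observations; assign midranks.
sorted (value, group): (8,X), (12,X), (13,X), (17,X), (21,Y), (24,X), (26,X), (28,X), (29,X), (29,Y), (34,Y), (35,Y), (39,Y), (44,Y)
ranks: 8->1, 12->2, 13->3, 17->4, 21->5, 24->6, 26->7, 28->8, 29->9.5, 29->9.5, 34->11, 35->12, 39->13, 44->14
Step 2: Rank sum for X: R1 = 1 + 2 + 3 + 4 + 6 + 7 + 8 + 9.5 = 40.5.
Step 3: U_X = R1 - n1(n1+1)/2 = 40.5 - 8*9/2 = 40.5 - 36 = 4.5.
       U_Y = n1*n2 - U_X = 48 - 4.5 = 43.5.
Step 4: Ties are present, so use the tie-corrected normal approximation (with continuity correction) for the p-value.
Step 5: p-value = 0.014065; compare to alpha = 0.05. reject H0.

U_X = 4.5, p = 0.014065, reject H0 at alpha = 0.05.


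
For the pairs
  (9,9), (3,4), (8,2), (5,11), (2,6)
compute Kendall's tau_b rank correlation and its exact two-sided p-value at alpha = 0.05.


Step 1: Enumerate the 10 unordered pairs (i,j) with i<j and classify each by sign(x_j-x_i) * sign(y_j-y_i).
  (1,2):dx=-6,dy=-5->C; (1,3):dx=-1,dy=-7->C; (1,4):dx=-4,dy=+2->D; (1,5):dx=-7,dy=-3->C
  (2,3):dx=+5,dy=-2->D; (2,4):dx=+2,dy=+7->C; (2,5):dx=-1,dy=+2->D; (3,4):dx=-3,dy=+9->D
  (3,5):dx=-6,dy=+4->D; (4,5):dx=-3,dy=-5->C
Step 2: C = 5, D = 5, total pairs = 10.
Step 3: tau = (C - D)/(n(n-1)/2) = (5 - 5)/10 = 0.000000.
Step 4: Exact two-sided p-value (enumerate n! = 120 permutations of y under H0): p = 1.000000.
Step 5: alpha = 0.05. fail to reject H0.

tau_b = 0.0000 (C=5, D=5), p = 1.000000, fail to reject H0.


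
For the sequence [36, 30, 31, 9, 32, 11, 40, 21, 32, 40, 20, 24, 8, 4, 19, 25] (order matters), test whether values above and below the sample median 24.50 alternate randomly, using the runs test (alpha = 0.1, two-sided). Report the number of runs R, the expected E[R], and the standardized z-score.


Step 1: Compute median = 24.50; label A = above, B = below.
Labels in order: AAABABABAABBBBBA  (n_A = 8, n_B = 8)
Step 2: Count runs R = 9.
Step 3: Under H0 (random ordering), E[R] = 2*n_A*n_B/(n_A+n_B) + 1 = 2*8*8/16 + 1 = 9.0000.
        Var[R] = 2*n_A*n_B*(2*n_A*n_B - n_A - n_B) / ((n_A+n_B)^2 * (n_A+n_B-1)) = 14336/3840 = 3.7333.
        SD[R] = 1.9322.
Step 4: R = E[R], so z = 0 with no continuity correction.
Step 5: Two-sided p-value via normal approximation = 2*(1 - Phi(|z|)) = 1.000000.
Step 6: alpha = 0.1. fail to reject H0.

R = 9, z = 0.0000, p = 1.000000, fail to reject H0.


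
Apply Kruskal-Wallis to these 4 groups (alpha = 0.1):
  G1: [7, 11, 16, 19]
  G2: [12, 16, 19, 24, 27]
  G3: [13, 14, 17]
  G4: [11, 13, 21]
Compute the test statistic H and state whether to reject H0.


Step 1: Combine all N = 15 observations and assign midranks.
sorted (value, group, rank): (7,G1,1), (11,G1,2.5), (11,G4,2.5), (12,G2,4), (13,G3,5.5), (13,G4,5.5), (14,G3,7), (16,G1,8.5), (16,G2,8.5), (17,G3,10), (19,G1,11.5), (19,G2,11.5), (21,G4,13), (24,G2,14), (27,G2,15)
Step 2: Sum ranks within each group.
R_1 = 23.5 (n_1 = 4)
R_2 = 53 (n_2 = 5)
R_3 = 22.5 (n_3 = 3)
R_4 = 21 (n_4 = 3)
Step 3: H = 12/(N(N+1)) * sum(R_i^2/n_i) - 3(N+1)
     = 12/(15*16) * (23.5^2/4 + 53^2/5 + 22.5^2/3 + 21^2/3) - 3*16
     = 0.050000 * 1015.61 - 48
     = 2.780625.
Step 4: Ties present; correction factor C = 1 - 24/(15^3 - 15) = 0.992857. Corrected H = 2.780625 / 0.992857 = 2.800629.
Step 5: Under H0, H ~ chi^2(3); p-value = 0.423396.
Step 6: alpha = 0.1. fail to reject H0.

H = 2.8006, df = 3, p = 0.423396, fail to reject H0.


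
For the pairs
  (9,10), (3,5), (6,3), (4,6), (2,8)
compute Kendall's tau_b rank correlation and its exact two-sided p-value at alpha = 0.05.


Step 1: Enumerate the 10 unordered pairs (i,j) with i<j and classify each by sign(x_j-x_i) * sign(y_j-y_i).
  (1,2):dx=-6,dy=-5->C; (1,3):dx=-3,dy=-7->C; (1,4):dx=-5,dy=-4->C; (1,5):dx=-7,dy=-2->C
  (2,3):dx=+3,dy=-2->D; (2,4):dx=+1,dy=+1->C; (2,5):dx=-1,dy=+3->D; (3,4):dx=-2,dy=+3->D
  (3,5):dx=-4,dy=+5->D; (4,5):dx=-2,dy=+2->D
Step 2: C = 5, D = 5, total pairs = 10.
Step 3: tau = (C - D)/(n(n-1)/2) = (5 - 5)/10 = 0.000000.
Step 4: Exact two-sided p-value (enumerate n! = 120 permutations of y under H0): p = 1.000000.
Step 5: alpha = 0.05. fail to reject H0.

tau_b = 0.0000 (C=5, D=5), p = 1.000000, fail to reject H0.


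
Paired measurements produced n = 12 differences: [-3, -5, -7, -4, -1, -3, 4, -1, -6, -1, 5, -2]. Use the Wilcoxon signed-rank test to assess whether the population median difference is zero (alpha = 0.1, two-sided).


Step 1: Drop any zero differences (none here) and take |d_i|.
|d| = [3, 5, 7, 4, 1, 3, 4, 1, 6, 1, 5, 2]
Step 2: Midrank |d_i| (ties get averaged ranks).
ranks: |3|->5.5, |5|->9.5, |7|->12, |4|->7.5, |1|->2, |3|->5.5, |4|->7.5, |1|->2, |6|->11, |1|->2, |5|->9.5, |2|->4
Step 3: Attach original signs; sum ranks with positive sign and with negative sign.
W+ = 7.5 + 9.5 = 17
W- = 5.5 + 9.5 + 12 + 7.5 + 2 + 5.5 + 2 + 11 + 2 + 4 = 61
(Check: W+ + W- = 78 should equal n(n+1)/2 = 78.)
Step 4: Test statistic W = min(W+, W-) = 17.
Step 5: Ties in |d|, so use the tie-corrected normal approximation.
        E[W] = n(n+1)/4 = 12*13/4 = 39.
        Tie groups: |d|=1 (t=3), |d|=3 (t=2), |d|=4 (t=2), |d|=5 (t=2); sum(t^3 - t) = 42.
        Var[W] = n(n+1)(2n+1)/24 - sum(t^3-t)/48 = 3900/24 - 42/48 = 161.625.
        z = (W - E[W]) / sqrt(Var[W]) = (17 - 39) / 12.7132 = -1.7305.
        Two-sided p = 2*Phi(z) = 0.083543.
Step 6: alpha = 0.1. reject H0.

W+ = 17, W- = 61, W = min = 17, p = 0.083543, reject H0.


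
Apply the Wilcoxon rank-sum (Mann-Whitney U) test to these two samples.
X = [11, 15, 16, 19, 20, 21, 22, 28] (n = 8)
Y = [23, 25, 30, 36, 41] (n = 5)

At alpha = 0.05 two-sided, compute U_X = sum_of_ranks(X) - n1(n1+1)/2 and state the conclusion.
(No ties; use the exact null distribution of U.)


Step 1: Combine and sort all 13 observations; assign midranks.
sorted (value, group): (11,X), (15,X), (16,X), (19,X), (20,X), (21,X), (22,X), (23,Y), (25,Y), (28,X), (30,Y), (36,Y), (41,Y)
ranks: 11->1, 15->2, 16->3, 19->4, 20->5, 21->6, 22->7, 23->8, 25->9, 28->10, 30->11, 36->12, 41->13
Step 2: Rank sum for X: R1 = 1 + 2 + 3 + 4 + 5 + 6 + 7 + 10 = 38.
Step 3: U_X = R1 - n1(n1+1)/2 = 38 - 8*9/2 = 38 - 36 = 2.
       U_Y = n1*n2 - U_X = 40 - 2 = 38.
Step 4: No ties, so the exact null distribution of U (based on enumerating the C(13,8) = 1287 equally likely rank assignments) gives the two-sided p-value.
Step 5: p-value = 0.006216; compare to alpha = 0.05. reject H0.

U_X = 2, p = 0.006216, reject H0 at alpha = 0.05.


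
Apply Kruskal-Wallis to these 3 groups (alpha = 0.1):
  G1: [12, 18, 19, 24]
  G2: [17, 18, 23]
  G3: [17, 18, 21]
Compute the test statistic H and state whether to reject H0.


Step 1: Combine all N = 10 observations and assign midranks.
sorted (value, group, rank): (12,G1,1), (17,G2,2.5), (17,G3,2.5), (18,G1,5), (18,G2,5), (18,G3,5), (19,G1,7), (21,G3,8), (23,G2,9), (24,G1,10)
Step 2: Sum ranks within each group.
R_1 = 23 (n_1 = 4)
R_2 = 16.5 (n_2 = 3)
R_3 = 15.5 (n_3 = 3)
Step 3: H = 12/(N(N+1)) * sum(R_i^2/n_i) - 3(N+1)
     = 12/(10*11) * (23^2/4 + 16.5^2/3 + 15.5^2/3) - 3*11
     = 0.109091 * 303.083 - 33
     = 0.063636.
Step 4: Ties present; correction factor C = 1 - 30/(10^3 - 10) = 0.969697. Corrected H = 0.063636 / 0.969697 = 0.065625.
Step 5: Under H0, H ~ chi^2(2); p-value = 0.967720.
Step 6: alpha = 0.1. fail to reject H0.

H = 0.0656, df = 2, p = 0.967720, fail to reject H0.


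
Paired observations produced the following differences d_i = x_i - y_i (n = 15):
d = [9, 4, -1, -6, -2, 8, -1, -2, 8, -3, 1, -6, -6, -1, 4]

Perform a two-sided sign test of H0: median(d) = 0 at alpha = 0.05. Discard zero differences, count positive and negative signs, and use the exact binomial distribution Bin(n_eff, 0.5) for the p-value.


Step 1: Discard zero differences. Original n = 15; n_eff = number of nonzero differences = 15.
Nonzero differences (with sign): +9, +4, -1, -6, -2, +8, -1, -2, +8, -3, +1, -6, -6, -1, +4
Step 2: Count signs: positive = 6, negative = 9.
Step 3: Under H0: P(positive) = 0.5, so the number of positives S ~ Bin(15, 0.5).
Step 4: Two-sided exact p-value = sum of Bin(15,0.5) probabilities at or below the observed probability = 0.607239.
Step 5: alpha = 0.05. fail to reject H0.

n_eff = 15, pos = 6, neg = 9, p = 0.607239, fail to reject H0.


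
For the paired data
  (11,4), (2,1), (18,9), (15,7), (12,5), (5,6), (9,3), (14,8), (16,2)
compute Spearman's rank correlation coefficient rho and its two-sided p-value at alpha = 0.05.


Step 1: Rank x and y separately (midranks; no ties here).
rank(x): 11->4, 2->1, 18->9, 15->7, 12->5, 5->2, 9->3, 14->6, 16->8
rank(y): 4->4, 1->1, 9->9, 7->7, 5->5, 6->6, 3->3, 8->8, 2->2
Step 2: d_i = R_x(i) - R_y(i); compute d_i^2.
  (4-4)^2=0, (1-1)^2=0, (9-9)^2=0, (7-7)^2=0, (5-5)^2=0, (2-6)^2=16, (3-3)^2=0, (6-8)^2=4, (8-2)^2=36
sum(d^2) = 56.
Step 3: rho = 1 - 6*56 / (9*(9^2 - 1)) = 1 - 336/720 = 0.533333.
Step 4: Under H0, t = rho * sqrt((n-2)/(1-rho^2)) = 1.6681 ~ t(7).
Step 5: Two-sided p-value from the t-distribution with 7 df = 0.139227.
Step 6: alpha = 0.05. fail to reject H0.

rho = 0.5333, p = 0.139227, fail to reject H0 at alpha = 0.05.


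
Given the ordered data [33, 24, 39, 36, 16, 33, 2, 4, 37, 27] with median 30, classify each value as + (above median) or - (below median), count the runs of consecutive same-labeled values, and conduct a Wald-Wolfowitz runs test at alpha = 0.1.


Step 1: Compute median = 30; label A = above, B = below.
Labels in order: ABAABABBAB  (n_A = 5, n_B = 5)
Step 2: Count runs R = 8.
Step 3: Under H0 (random ordering), E[R] = 2*n_A*n_B/(n_A+n_B) + 1 = 2*5*5/10 + 1 = 6.0000.
        Var[R] = 2*n_A*n_B*(2*n_A*n_B - n_A - n_B) / ((n_A+n_B)^2 * (n_A+n_B-1)) = 2000/900 = 2.2222.
        SD[R] = 1.4907.
Step 4: Continuity-corrected z = (R - 0.5 - E[R]) / SD[R] = (8 - 0.5 - 6.0000) / 1.4907 = 1.0062.
Step 5: Two-sided p-value via normal approximation = 2*(1 - Phi(|z|)) = 0.314305.
Step 6: alpha = 0.1. fail to reject H0.

R = 8, z = 1.0062, p = 0.314305, fail to reject H0.


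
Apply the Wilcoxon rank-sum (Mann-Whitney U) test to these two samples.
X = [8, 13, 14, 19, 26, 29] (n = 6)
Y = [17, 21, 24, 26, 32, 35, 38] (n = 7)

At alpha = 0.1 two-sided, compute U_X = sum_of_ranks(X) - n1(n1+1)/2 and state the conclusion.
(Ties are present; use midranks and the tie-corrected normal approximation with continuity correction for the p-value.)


Step 1: Combine and sort all 13 observations; assign midranks.
sorted (value, group): (8,X), (13,X), (14,X), (17,Y), (19,X), (21,Y), (24,Y), (26,X), (26,Y), (29,X), (32,Y), (35,Y), (38,Y)
ranks: 8->1, 13->2, 14->3, 17->4, 19->5, 21->6, 24->7, 26->8.5, 26->8.5, 29->10, 32->11, 35->12, 38->13
Step 2: Rank sum for X: R1 = 1 + 2 + 3 + 5 + 8.5 + 10 = 29.5.
Step 3: U_X = R1 - n1(n1+1)/2 = 29.5 - 6*7/2 = 29.5 - 21 = 8.5.
       U_Y = n1*n2 - U_X = 42 - 8.5 = 33.5.
Step 4: Ties are present, so use the tie-corrected normal approximation (with continuity correction) for the p-value.
Step 5: p-value = 0.086044; compare to alpha = 0.1. reject H0.

U_X = 8.5, p = 0.086044, reject H0 at alpha = 0.1.


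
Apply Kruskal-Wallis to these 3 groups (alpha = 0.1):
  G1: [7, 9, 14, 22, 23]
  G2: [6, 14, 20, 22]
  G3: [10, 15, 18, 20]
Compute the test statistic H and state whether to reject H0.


Step 1: Combine all N = 13 observations and assign midranks.
sorted (value, group, rank): (6,G2,1), (7,G1,2), (9,G1,3), (10,G3,4), (14,G1,5.5), (14,G2,5.5), (15,G3,7), (18,G3,8), (20,G2,9.5), (20,G3,9.5), (22,G1,11.5), (22,G2,11.5), (23,G1,13)
Step 2: Sum ranks within each group.
R_1 = 35 (n_1 = 5)
R_2 = 27.5 (n_2 = 4)
R_3 = 28.5 (n_3 = 4)
Step 3: H = 12/(N(N+1)) * sum(R_i^2/n_i) - 3(N+1)
     = 12/(13*14) * (35^2/5 + 27.5^2/4 + 28.5^2/4) - 3*14
     = 0.065934 * 637.125 - 42
     = 0.008242.
Step 4: Ties present; correction factor C = 1 - 18/(13^3 - 13) = 0.991758. Corrected H = 0.008242 / 0.991758 = 0.008310.
Step 5: Under H0, H ~ chi^2(2); p-value = 0.995853.
Step 6: alpha = 0.1. fail to reject H0.

H = 0.0083, df = 2, p = 0.995853, fail to reject H0.


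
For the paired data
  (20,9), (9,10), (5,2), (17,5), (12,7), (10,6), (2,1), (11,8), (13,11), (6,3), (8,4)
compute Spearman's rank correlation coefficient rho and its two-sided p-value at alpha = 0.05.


Step 1: Rank x and y separately (midranks; no ties here).
rank(x): 20->11, 9->5, 5->2, 17->10, 12->8, 10->6, 2->1, 11->7, 13->9, 6->3, 8->4
rank(y): 9->9, 10->10, 2->2, 5->5, 7->7, 6->6, 1->1, 8->8, 11->11, 3->3, 4->4
Step 2: d_i = R_x(i) - R_y(i); compute d_i^2.
  (11-9)^2=4, (5-10)^2=25, (2-2)^2=0, (10-5)^2=25, (8-7)^2=1, (6-6)^2=0, (1-1)^2=0, (7-8)^2=1, (9-11)^2=4, (3-3)^2=0, (4-4)^2=0
sum(d^2) = 60.
Step 3: rho = 1 - 6*60 / (11*(11^2 - 1)) = 1 - 360/1320 = 0.727273.
Step 4: Under H0, t = rho * sqrt((n-2)/(1-rho^2)) = 3.1789 ~ t(9).
Step 5: Two-sided p-value from the t-distribution with 9 df = 0.011205.
Step 6: alpha = 0.05. reject H0.

rho = 0.7273, p = 0.011205, reject H0 at alpha = 0.05.


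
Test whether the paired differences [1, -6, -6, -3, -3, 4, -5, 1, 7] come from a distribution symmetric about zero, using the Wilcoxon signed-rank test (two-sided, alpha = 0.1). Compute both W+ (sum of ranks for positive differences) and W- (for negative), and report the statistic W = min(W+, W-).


Step 1: Drop any zero differences (none here) and take |d_i|.
|d| = [1, 6, 6, 3, 3, 4, 5, 1, 7]
Step 2: Midrank |d_i| (ties get averaged ranks).
ranks: |1|->1.5, |6|->7.5, |6|->7.5, |3|->3.5, |3|->3.5, |4|->5, |5|->6, |1|->1.5, |7|->9
Step 3: Attach original signs; sum ranks with positive sign and with negative sign.
W+ = 1.5 + 5 + 1.5 + 9 = 17
W- = 7.5 + 7.5 + 3.5 + 3.5 + 6 = 28
(Check: W+ + W- = 45 should equal n(n+1)/2 = 45.)
Step 4: Test statistic W = min(W+, W-) = 17.
Step 5: Ties in |d|, so use the tie-corrected normal approximation.
        E[W] = n(n+1)/4 = 9*10/4 = 22.5.
        Tie groups: |d|=1 (t=2), |d|=3 (t=2), |d|=6 (t=2); sum(t^3 - t) = 18.
        Var[W] = n(n+1)(2n+1)/24 - sum(t^3-t)/48 = 1710/24 - 18/48 = 70.875.
        z = (W - E[W]) / sqrt(Var[W]) = (17 - 22.5) / 8.4187 = -0.6533.
        Two-sided p = 2*Phi(z) = 0.513560.
Step 6: alpha = 0.1. fail to reject H0.

W+ = 17, W- = 28, W = min = 17, p = 0.513560, fail to reject H0.


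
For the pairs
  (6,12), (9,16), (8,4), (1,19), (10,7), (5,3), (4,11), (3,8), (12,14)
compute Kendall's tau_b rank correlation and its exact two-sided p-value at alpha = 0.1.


Step 1: Enumerate the 36 unordered pairs (i,j) with i<j and classify each by sign(x_j-x_i) * sign(y_j-y_i).
  (1,2):dx=+3,dy=+4->C; (1,3):dx=+2,dy=-8->D; (1,4):dx=-5,dy=+7->D; (1,5):dx=+4,dy=-5->D
  (1,6):dx=-1,dy=-9->C; (1,7):dx=-2,dy=-1->C; (1,8):dx=-3,dy=-4->C; (1,9):dx=+6,dy=+2->C
  (2,3):dx=-1,dy=-12->C; (2,4):dx=-8,dy=+3->D; (2,5):dx=+1,dy=-9->D; (2,6):dx=-4,dy=-13->C
  (2,7):dx=-5,dy=-5->C; (2,8):dx=-6,dy=-8->C; (2,9):dx=+3,dy=-2->D; (3,4):dx=-7,dy=+15->D
  (3,5):dx=+2,dy=+3->C; (3,6):dx=-3,dy=-1->C; (3,7):dx=-4,dy=+7->D; (3,8):dx=-5,dy=+4->D
  (3,9):dx=+4,dy=+10->C; (4,5):dx=+9,dy=-12->D; (4,6):dx=+4,dy=-16->D; (4,7):dx=+3,dy=-8->D
  (4,8):dx=+2,dy=-11->D; (4,9):dx=+11,dy=-5->D; (5,6):dx=-5,dy=-4->C; (5,7):dx=-6,dy=+4->D
  (5,8):dx=-7,dy=+1->D; (5,9):dx=+2,dy=+7->C; (6,7):dx=-1,dy=+8->D; (6,8):dx=-2,dy=+5->D
  (6,9):dx=+7,dy=+11->C; (7,8):dx=-1,dy=-3->C; (7,9):dx=+8,dy=+3->C; (8,9):dx=+9,dy=+6->C
Step 2: C = 18, D = 18, total pairs = 36.
Step 3: tau = (C - D)/(n(n-1)/2) = (18 - 18)/36 = 0.000000.
Step 4: Exact two-sided p-value (enumerate n! = 362880 permutations of y under H0): p = 1.000000.
Step 5: alpha = 0.1. fail to reject H0.

tau_b = 0.0000 (C=18, D=18), p = 1.000000, fail to reject H0.


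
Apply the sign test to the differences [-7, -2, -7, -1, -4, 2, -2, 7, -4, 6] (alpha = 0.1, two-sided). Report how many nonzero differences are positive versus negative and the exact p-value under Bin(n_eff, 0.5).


Step 1: Discard zero differences. Original n = 10; n_eff = number of nonzero differences = 10.
Nonzero differences (with sign): -7, -2, -7, -1, -4, +2, -2, +7, -4, +6
Step 2: Count signs: positive = 3, negative = 7.
Step 3: Under H0: P(positive) = 0.5, so the number of positives S ~ Bin(10, 0.5).
Step 4: Two-sided exact p-value = sum of Bin(10,0.5) probabilities at or below the observed probability = 0.343750.
Step 5: alpha = 0.1. fail to reject H0.

n_eff = 10, pos = 3, neg = 7, p = 0.343750, fail to reject H0.


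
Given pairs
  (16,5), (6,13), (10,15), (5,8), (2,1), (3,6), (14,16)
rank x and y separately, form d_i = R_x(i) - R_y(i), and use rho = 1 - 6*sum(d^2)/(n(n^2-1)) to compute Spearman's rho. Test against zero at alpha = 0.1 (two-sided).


Step 1: Rank x and y separately (midranks; no ties here).
rank(x): 16->7, 6->4, 10->5, 5->3, 2->1, 3->2, 14->6
rank(y): 5->2, 13->5, 15->6, 8->4, 1->1, 6->3, 16->7
Step 2: d_i = R_x(i) - R_y(i); compute d_i^2.
  (7-2)^2=25, (4-5)^2=1, (5-6)^2=1, (3-4)^2=1, (1-1)^2=0, (2-3)^2=1, (6-7)^2=1
sum(d^2) = 30.
Step 3: rho = 1 - 6*30 / (7*(7^2 - 1)) = 1 - 180/336 = 0.464286.
Step 4: Under H0, t = rho * sqrt((n-2)/(1-rho^2)) = 1.1722 ~ t(5).
Step 5: Two-sided p-value from the t-distribution with 5 df = 0.293934.
Step 6: alpha = 0.1. fail to reject H0.

rho = 0.4643, p = 0.293934, fail to reject H0 at alpha = 0.1.


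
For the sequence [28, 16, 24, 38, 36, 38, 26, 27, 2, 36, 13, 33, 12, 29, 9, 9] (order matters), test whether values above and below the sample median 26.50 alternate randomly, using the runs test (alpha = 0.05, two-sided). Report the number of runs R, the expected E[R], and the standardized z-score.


Step 1: Compute median = 26.50; label A = above, B = below.
Labels in order: ABBAAABABABABABB  (n_A = 8, n_B = 8)
Step 2: Count runs R = 12.
Step 3: Under H0 (random ordering), E[R] = 2*n_A*n_B/(n_A+n_B) + 1 = 2*8*8/16 + 1 = 9.0000.
        Var[R] = 2*n_A*n_B*(2*n_A*n_B - n_A - n_B) / ((n_A+n_B)^2 * (n_A+n_B-1)) = 14336/3840 = 3.7333.
        SD[R] = 1.9322.
Step 4: Continuity-corrected z = (R - 0.5 - E[R]) / SD[R] = (12 - 0.5 - 9.0000) / 1.9322 = 1.2939.
Step 5: Two-sided p-value via normal approximation = 2*(1 - Phi(|z|)) = 0.195709.
Step 6: alpha = 0.05. fail to reject H0.

R = 12, z = 1.2939, p = 0.195709, fail to reject H0.


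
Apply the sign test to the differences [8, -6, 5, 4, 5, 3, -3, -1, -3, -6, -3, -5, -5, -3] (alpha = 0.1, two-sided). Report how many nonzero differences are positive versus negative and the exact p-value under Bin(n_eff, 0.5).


Step 1: Discard zero differences. Original n = 14; n_eff = number of nonzero differences = 14.
Nonzero differences (with sign): +8, -6, +5, +4, +5, +3, -3, -1, -3, -6, -3, -5, -5, -3
Step 2: Count signs: positive = 5, negative = 9.
Step 3: Under H0: P(positive) = 0.5, so the number of positives S ~ Bin(14, 0.5).
Step 4: Two-sided exact p-value = sum of Bin(14,0.5) probabilities at or below the observed probability = 0.423950.
Step 5: alpha = 0.1. fail to reject H0.

n_eff = 14, pos = 5, neg = 9, p = 0.423950, fail to reject H0.


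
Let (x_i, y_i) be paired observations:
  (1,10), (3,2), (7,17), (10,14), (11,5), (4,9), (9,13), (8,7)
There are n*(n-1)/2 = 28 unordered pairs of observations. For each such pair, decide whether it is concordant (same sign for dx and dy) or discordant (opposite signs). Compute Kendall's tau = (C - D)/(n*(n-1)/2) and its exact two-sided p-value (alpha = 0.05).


Step 1: Enumerate the 28 unordered pairs (i,j) with i<j and classify each by sign(x_j-x_i) * sign(y_j-y_i).
  (1,2):dx=+2,dy=-8->D; (1,3):dx=+6,dy=+7->C; (1,4):dx=+9,dy=+4->C; (1,5):dx=+10,dy=-5->D
  (1,6):dx=+3,dy=-1->D; (1,7):dx=+8,dy=+3->C; (1,8):dx=+7,dy=-3->D; (2,3):dx=+4,dy=+15->C
  (2,4):dx=+7,dy=+12->C; (2,5):dx=+8,dy=+3->C; (2,6):dx=+1,dy=+7->C; (2,7):dx=+6,dy=+11->C
  (2,8):dx=+5,dy=+5->C; (3,4):dx=+3,dy=-3->D; (3,5):dx=+4,dy=-12->D; (3,6):dx=-3,dy=-8->C
  (3,7):dx=+2,dy=-4->D; (3,8):dx=+1,dy=-10->D; (4,5):dx=+1,dy=-9->D; (4,6):dx=-6,dy=-5->C
  (4,7):dx=-1,dy=-1->C; (4,8):dx=-2,dy=-7->C; (5,6):dx=-7,dy=+4->D; (5,7):dx=-2,dy=+8->D
  (5,8):dx=-3,dy=+2->D; (6,7):dx=+5,dy=+4->C; (6,8):dx=+4,dy=-2->D; (7,8):dx=-1,dy=-6->C
Step 2: C = 15, D = 13, total pairs = 28.
Step 3: tau = (C - D)/(n(n-1)/2) = (15 - 13)/28 = 0.071429.
Step 4: Exact two-sided p-value (enumerate n! = 40320 permutations of y under H0): p = 0.904861.
Step 5: alpha = 0.05. fail to reject H0.

tau_b = 0.0714 (C=15, D=13), p = 0.904861, fail to reject H0.


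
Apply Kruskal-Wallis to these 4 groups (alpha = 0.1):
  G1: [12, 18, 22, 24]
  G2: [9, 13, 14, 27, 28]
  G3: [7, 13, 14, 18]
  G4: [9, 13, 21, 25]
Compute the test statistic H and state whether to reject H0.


Step 1: Combine all N = 17 observations and assign midranks.
sorted (value, group, rank): (7,G3,1), (9,G2,2.5), (9,G4,2.5), (12,G1,4), (13,G2,6), (13,G3,6), (13,G4,6), (14,G2,8.5), (14,G3,8.5), (18,G1,10.5), (18,G3,10.5), (21,G4,12), (22,G1,13), (24,G1,14), (25,G4,15), (27,G2,16), (28,G2,17)
Step 2: Sum ranks within each group.
R_1 = 41.5 (n_1 = 4)
R_2 = 50 (n_2 = 5)
R_3 = 26 (n_3 = 4)
R_4 = 35.5 (n_4 = 4)
Step 3: H = 12/(N(N+1)) * sum(R_i^2/n_i) - 3(N+1)
     = 12/(17*18) * (41.5^2/4 + 50^2/5 + 26^2/4 + 35.5^2/4) - 3*18
     = 0.039216 * 1414.62 - 54
     = 1.475490.
Step 4: Ties present; correction factor C = 1 - 42/(17^3 - 17) = 0.991422. Corrected H = 1.475490 / 0.991422 = 1.488257.
Step 5: Under H0, H ~ chi^2(3); p-value = 0.684983.
Step 6: alpha = 0.1. fail to reject H0.

H = 1.4883, df = 3, p = 0.684983, fail to reject H0.


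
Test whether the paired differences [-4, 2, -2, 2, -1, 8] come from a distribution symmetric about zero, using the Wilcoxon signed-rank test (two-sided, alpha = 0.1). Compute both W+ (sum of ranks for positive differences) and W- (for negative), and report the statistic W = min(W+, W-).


Step 1: Drop any zero differences (none here) and take |d_i|.
|d| = [4, 2, 2, 2, 1, 8]
Step 2: Midrank |d_i| (ties get averaged ranks).
ranks: |4|->5, |2|->3, |2|->3, |2|->3, |1|->1, |8|->6
Step 3: Attach original signs; sum ranks with positive sign and with negative sign.
W+ = 3 + 3 + 6 = 12
W- = 5 + 3 + 1 = 9
(Check: W+ + W- = 21 should equal n(n+1)/2 = 21.)
Step 4: Test statistic W = min(W+, W-) = 9.
Step 5: Ties in |d|, so use the tie-corrected normal approximation.
        E[W] = n(n+1)/4 = 6*7/4 = 10.5.
        Tie groups: |d|=2 (t=3); sum(t^3 - t) = 24.
        Var[W] = n(n+1)(2n+1)/24 - sum(t^3-t)/48 = 546/24 - 24/48 = 22.25.
        z = (W - E[W]) / sqrt(Var[W]) = (9 - 10.5) / 4.7170 = -0.3180.
        Two-sided p = 2*Phi(z) = 0.750485.
Step 6: alpha = 0.1. fail to reject H0.

W+ = 12, W- = 9, W = min = 9, p = 0.750485, fail to reject H0.
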